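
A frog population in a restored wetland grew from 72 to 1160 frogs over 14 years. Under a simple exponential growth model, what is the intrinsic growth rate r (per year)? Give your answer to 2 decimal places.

0.20 per year

From N(t) = N₀·e^(rt): e^(r·14) = 1160/72 = 16.111.
r·14 = ln(16.111) = 2.7795, so r = 2.7795/14 = 0.19854.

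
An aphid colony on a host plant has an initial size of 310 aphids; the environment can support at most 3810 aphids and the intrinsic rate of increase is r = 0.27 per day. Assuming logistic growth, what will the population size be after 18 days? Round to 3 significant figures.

3500 aphids

A = (K − N₀)/N₀ = (3810 − 310)/310 = 11.29.
N(t) = K/(1 + A·e^(−rt)) = 3810/(1 + 11.29×e^(−0.27×18)).
e^(−4.86) = 0.0077505; denominator = 1 + 11.29×0.0077505 = 1.0875.
N = 3810/1.0875 = 3503.43.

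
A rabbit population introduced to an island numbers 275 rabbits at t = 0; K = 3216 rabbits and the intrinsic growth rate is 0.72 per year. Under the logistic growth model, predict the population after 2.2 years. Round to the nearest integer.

A = (K − N₀)/N₀ = (3216 − 275)/275 = 10.695.
N(t) = K/(1 + A·e^(−rt)) = 3216/(1 + 10.695×e^(−0.72×2.2)).
e^(−1.584) = 0.20515; denominator = 1 + 10.695×0.20515 = 3.194.
N = 3216/3.194 = 1006.88.

1007 rabbits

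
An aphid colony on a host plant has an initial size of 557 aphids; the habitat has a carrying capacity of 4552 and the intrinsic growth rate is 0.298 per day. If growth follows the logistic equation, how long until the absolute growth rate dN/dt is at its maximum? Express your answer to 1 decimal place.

6.6 days

Logistic growth is fastest at N = K/2 = 2276.
A = (K − N₀)/N₀ = 7.1724. Set K/(1 + A·e^(−rt)) = K/2 → A·e^(−rt) = 1.
e^(−0.298t) = 1/7.1724 = 0.139424, so t = ln(7.1724)/0.298 = 1.9702/0.298 = 6.6115.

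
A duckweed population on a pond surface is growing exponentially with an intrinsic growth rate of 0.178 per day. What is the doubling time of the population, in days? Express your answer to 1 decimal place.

3.9 days

Doubling time t_d = ln(2)/r = 0.6931/0.178 = 3.8941.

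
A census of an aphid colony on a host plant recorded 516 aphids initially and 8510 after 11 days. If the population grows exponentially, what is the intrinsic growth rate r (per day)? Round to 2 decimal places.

From N(t) = N₀·e^(rt): e^(r·11) = 8510/516 = 16.492.
r·11 = ln(16.492) = 2.8029, so r = 2.8029/11 = 0.25481.

0.25 per day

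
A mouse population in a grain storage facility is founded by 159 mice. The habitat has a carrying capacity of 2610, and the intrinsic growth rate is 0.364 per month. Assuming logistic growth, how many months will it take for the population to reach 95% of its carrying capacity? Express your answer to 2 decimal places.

A = (K − N₀)/N₀ = (2610 − 159)/159 = 15.415.
Solve 2610/(1 + 15.415·e^(−0.364t)) = 2479.5: 1 + 15.415·e^(−0.364t) = 1.0526, so e^(−0.364t) = 0.00341429.
−0.364·t = ln(0.00341429) = -5.6798, so t = 5.6798/0.364 = 15.604.

15.60 months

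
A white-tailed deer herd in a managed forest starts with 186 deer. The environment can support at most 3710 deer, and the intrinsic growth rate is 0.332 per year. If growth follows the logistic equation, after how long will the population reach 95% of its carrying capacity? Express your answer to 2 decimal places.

17.73 years

A = (K − N₀)/N₀ = (3710 − 186)/186 = 18.946.
Solve 3710/(1 + 18.946·e^(−0.332t)) = 3524.5: 1 + 18.946·e^(−0.332t) = 1.0526, so e^(−0.332t) = 0.00277794.
−0.332·t = ln(0.00277794) = -5.886, so t = 5.886/0.332 = 17.729.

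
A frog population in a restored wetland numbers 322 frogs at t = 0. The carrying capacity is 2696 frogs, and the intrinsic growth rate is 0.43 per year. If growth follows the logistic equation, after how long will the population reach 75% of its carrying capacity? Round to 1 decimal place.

7.2 years

A = (K − N₀)/N₀ = (2696 − 322)/322 = 7.3727.
Solve 2696/(1 + 7.3727·e^(−0.43t)) = 2022: 1 + 7.3727·e^(−0.43t) = 1.3333, so e^(−0.43t) = 0.045212.
−0.43·t = ln(0.045212) = -3.0964, so t = 3.0964/0.43 = 7.2009.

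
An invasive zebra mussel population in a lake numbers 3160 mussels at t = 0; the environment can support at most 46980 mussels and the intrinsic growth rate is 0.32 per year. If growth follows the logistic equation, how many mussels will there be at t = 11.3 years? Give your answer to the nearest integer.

34220 mussels

A = (K − N₀)/N₀ = (46980 − 3160)/3160 = 13.867.
N(t) = K/(1 + A·e^(−rt)) = 46980/(1 + 13.867×e^(−0.32×11.3)).
e^(−3.616) = 0.02689; denominator = 1 + 13.867×0.02689 = 1.3729.
N = 46980/1.3729 = 34219.9.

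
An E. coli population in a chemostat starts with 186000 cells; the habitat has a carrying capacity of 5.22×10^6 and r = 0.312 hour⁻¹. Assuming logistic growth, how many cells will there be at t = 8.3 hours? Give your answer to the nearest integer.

1722094 cells

A = (K − N₀)/N₀ = (5.22×10^6 − 186000)/186000 = 27.065.
N(t) = K/(1 + A·e^(−rt)) = 5.22×10^6/(1 + 27.065×e^(−0.312×8.3)).
e^(−2.59) = 0.07505; denominator = 1 + 27.065×0.07505 = 3.0312.
N = 5.22×10^6/3.0312 = 1.722094×10^6.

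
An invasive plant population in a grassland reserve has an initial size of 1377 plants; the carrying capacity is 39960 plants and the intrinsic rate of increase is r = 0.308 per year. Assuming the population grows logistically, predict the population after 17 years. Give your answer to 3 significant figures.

A = (K − N₀)/N₀ = (39960 − 1377)/1377 = 28.02.
N(t) = K/(1 + A·e^(−rt)) = 39960/(1 + 28.02×e^(−0.308×17)).
e^(−5.236) = 0.0053215; denominator = 1 + 28.02×0.0053215 = 1.1491.
N = 39960/1.1491 = 34774.8.

34800 plants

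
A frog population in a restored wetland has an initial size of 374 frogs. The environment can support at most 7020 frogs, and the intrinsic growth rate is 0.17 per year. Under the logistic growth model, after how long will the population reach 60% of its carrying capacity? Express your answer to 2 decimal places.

19.31 years

A = (K − N₀)/N₀ = (7020 − 374)/374 = 17.77.
Solve 7020/(1 + 17.77·e^(−0.17t)) = 4212: 1 + 17.77·e^(−0.17t) = 1.6667, so e^(−0.17t) = 0.0375163.
−0.17·t = ln(0.0375163) = -3.283, so t = 3.283/0.17 = 19.312.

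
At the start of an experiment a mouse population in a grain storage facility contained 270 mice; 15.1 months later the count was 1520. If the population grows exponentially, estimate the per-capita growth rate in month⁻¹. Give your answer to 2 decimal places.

From N(t) = N₀·e^(rt): e^(r·15.1) = 1520/270 = 5.6296.
r·15.1 = ln(5.6296) = 1.728, so r = 1.728/15.1 = 0.11444.

0.11 per month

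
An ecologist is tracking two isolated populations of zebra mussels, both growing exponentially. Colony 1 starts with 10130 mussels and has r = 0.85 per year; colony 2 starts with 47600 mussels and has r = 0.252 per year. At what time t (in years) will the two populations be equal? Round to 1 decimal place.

2.6 years

Set 10130·e^(0.85t) = 47600·e^(0.252t).
e^((0.85 − 0.252)t) = 47600/10130 → e^(0.598·t) = 4.6989.
0.598·t = ln(4.6989) = 1.5473, so t = 1.5473/0.598 = 2.5875.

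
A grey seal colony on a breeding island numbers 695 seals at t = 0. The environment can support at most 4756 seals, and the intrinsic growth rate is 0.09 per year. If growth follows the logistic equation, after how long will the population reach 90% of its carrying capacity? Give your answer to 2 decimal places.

A = (K − N₀)/N₀ = (4756 − 695)/695 = 5.8432.
Solve 4756/(1 + 5.8432·e^(−0.09t)) = 4280.4: 1 + 5.8432·e^(−0.09t) = 1.1111, so e^(−0.09t) = 0.0190156.
−0.09·t = ln(0.0190156) = -3.9625, so t = 3.9625/0.09 = 44.028.

44.03 years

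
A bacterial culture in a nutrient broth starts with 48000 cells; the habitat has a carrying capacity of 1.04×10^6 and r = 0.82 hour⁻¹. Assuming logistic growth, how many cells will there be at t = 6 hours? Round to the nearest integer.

903681 cells

A = (K − N₀)/N₀ = (1.04×10^6 − 48000)/48000 = 20.667.
N(t) = K/(1 + A·e^(−rt)) = 1.04×10^6/(1 + 20.667×e^(−0.82×6)).
e^(−4.92) = 0.0072991; denominator = 1 + 20.667×0.0072991 = 1.1508.
N = 1.04×10^6/1.1508 = 903681.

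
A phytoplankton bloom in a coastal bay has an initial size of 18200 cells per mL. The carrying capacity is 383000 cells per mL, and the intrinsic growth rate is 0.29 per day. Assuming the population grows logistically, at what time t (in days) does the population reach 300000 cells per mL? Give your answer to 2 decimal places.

14.77 days

A = (K − N₀)/N₀ = (383000 − 18200)/18200 = 20.044.
Solve 383000/(1 + 20.044·e^(−0.29t)) = 300000: 1 + 20.044·e^(−0.29t) = 1.2767, so e^(−0.29t) = 0.013803.
−0.29·t = ln(0.013803) = -4.2829, so t = 4.2829/0.29 = 14.769.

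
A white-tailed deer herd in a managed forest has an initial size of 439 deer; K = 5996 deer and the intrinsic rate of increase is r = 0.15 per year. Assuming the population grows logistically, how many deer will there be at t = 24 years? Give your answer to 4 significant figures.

A = (K − N₀)/N₀ = (5996 − 439)/439 = 12.658.
N(t) = K/(1 + A·e^(−rt)) = 5996/(1 + 12.658×e^(−0.15×24)).
e^(−3.6) = 0.027324; denominator = 1 + 12.658×0.027324 = 1.3459.
N = 5996/1.3459 = 4455.1.

4455 deer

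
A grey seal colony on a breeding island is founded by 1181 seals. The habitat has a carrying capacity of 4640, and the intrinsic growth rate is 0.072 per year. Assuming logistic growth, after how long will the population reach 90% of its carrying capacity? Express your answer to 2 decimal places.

45.44 years

A = (K − N₀)/N₀ = (4640 − 1181)/1181 = 2.9289.
Solve 4640/(1 + 2.9289·e^(−0.072t)) = 4176: 1 + 2.9289·e^(−0.072t) = 1.1111, so e^(−0.072t) = 0.0379365.
−0.072·t = ln(0.0379365) = -3.2718, so t = 3.2718/0.072 = 45.442.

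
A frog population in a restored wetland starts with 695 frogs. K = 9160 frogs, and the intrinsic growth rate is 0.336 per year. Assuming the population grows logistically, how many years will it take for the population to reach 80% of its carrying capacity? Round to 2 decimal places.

11.57 years

A = (K − N₀)/N₀ = (9160 − 695)/695 = 12.18.
Solve 9160/(1 + 12.18·e^(−0.336t)) = 7328: 1 + 12.18·e^(−0.336t) = 1.25, so e^(−0.336t) = 0.0205257.
−0.336·t = ln(0.0205257) = -3.8861, so t = 3.8861/0.336 = 11.566.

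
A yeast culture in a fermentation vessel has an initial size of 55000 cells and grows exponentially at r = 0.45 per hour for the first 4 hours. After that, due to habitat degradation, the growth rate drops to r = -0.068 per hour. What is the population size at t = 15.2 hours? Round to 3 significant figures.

Phase 1: N(4) = 55000·e^(0.45×4) = 55000·e^1.8 = 332731.
Phase 2 runs for 15.2 − 4 = 11.2 hours at r = -0.068.
N(15.2) = 332731·e^(-0.068×11.2) = 332731·e^-0.7616 = 155358.

155000 cells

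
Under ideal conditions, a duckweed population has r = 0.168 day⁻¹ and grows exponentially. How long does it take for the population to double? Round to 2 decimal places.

4.13 days

Doubling time t_d = ln(2)/r = 0.6931/0.168 = 4.1259.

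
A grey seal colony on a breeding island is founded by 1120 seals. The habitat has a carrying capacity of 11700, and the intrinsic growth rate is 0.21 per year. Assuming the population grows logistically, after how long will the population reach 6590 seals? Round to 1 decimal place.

11.9 years

A = (K − N₀)/N₀ = (11700 − 1120)/1120 = 9.4464.
Solve 11700/(1 + 9.4464·e^(−0.21t)) = 6590: 1 + 9.4464·e^(−0.21t) = 1.7754, so e^(−0.21t) = 0.0820858.
−0.21·t = ln(0.0820858) = -2.5, so t = 2.5/0.21 = 11.905.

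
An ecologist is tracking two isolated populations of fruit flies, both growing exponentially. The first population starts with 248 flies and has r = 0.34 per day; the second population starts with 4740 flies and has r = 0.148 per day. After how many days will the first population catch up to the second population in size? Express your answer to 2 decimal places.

15.37 days

Set 248·e^(0.34t) = 4740·e^(0.148t).
e^((0.34 − 0.148)t) = 4740/248 → e^(0.192·t) = 19.113.
0.192·t = ln(19.113) = 2.9504, so t = 2.9504/0.192 = 15.366.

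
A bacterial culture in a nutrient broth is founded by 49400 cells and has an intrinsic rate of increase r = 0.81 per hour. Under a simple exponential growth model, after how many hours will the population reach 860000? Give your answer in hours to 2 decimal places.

Set N₀·e^(rt) = 860000: e^(0.81·t) = 860000/49400 = 17.409.
0.81·t = ln(17.409) = 2.857, so t = 2.857/0.81 = 3.5271.

3.53 hours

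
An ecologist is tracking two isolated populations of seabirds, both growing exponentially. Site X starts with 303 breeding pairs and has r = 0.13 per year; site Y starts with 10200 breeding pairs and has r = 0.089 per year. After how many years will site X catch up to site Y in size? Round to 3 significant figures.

85.8 years

Set 303·e^(0.13t) = 10200·e^(0.089t).
e^((0.13 − 0.089)t) = 10200/303 → e^(0.041·t) = 33.663.
0.041·t = ln(33.663) = 3.5164, so t = 3.5164/0.041 = 85.766.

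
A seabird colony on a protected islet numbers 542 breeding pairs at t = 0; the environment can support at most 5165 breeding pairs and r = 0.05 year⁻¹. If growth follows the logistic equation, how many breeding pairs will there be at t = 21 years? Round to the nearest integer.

1296 breeding pairs

A = (K − N₀)/N₀ = (5165 − 542)/542 = 8.5295.
N(t) = K/(1 + A·e^(−rt)) = 5165/(1 + 8.5295×e^(−0.05×21)).
e^(−1.05) = 0.34994; denominator = 1 + 8.5295×0.34994 = 3.9848.
N = 5165/3.9848 = 1296.18.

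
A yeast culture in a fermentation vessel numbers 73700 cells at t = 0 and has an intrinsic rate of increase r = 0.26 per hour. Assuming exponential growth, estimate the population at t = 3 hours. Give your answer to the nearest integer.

N(t) = N₀·e^(rt) = 73700 × e^(0.26×3) = 73700 × e^0.78.
e^0.78 ≈ 2.1815, so N ≈ 73700 × 2.1815 = 160775.

160775 cells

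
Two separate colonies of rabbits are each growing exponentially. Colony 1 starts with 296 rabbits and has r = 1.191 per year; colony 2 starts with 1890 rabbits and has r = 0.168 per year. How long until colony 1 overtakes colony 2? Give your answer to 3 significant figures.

1.81 years

Set 296·e^(1.191t) = 1890·e^(0.168t).
e^((1.191 − 0.168)t) = 1890/296 → e^(1.023·t) = 6.3851.
1.023·t = ln(6.3851) = 1.854, so t = 1.854/1.023 = 1.8123.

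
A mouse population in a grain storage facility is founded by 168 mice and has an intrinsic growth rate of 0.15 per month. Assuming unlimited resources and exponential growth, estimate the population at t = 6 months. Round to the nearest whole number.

N(t) = N₀·e^(rt) = 168 × e^(0.15×6) = 168 × e^0.9.
e^0.9 ≈ 2.4596, so N ≈ 168 × 2.4596 = 413.213.

413 mice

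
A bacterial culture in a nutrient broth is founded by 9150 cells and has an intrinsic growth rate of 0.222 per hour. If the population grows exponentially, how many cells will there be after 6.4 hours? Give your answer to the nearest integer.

N(t) = N₀·e^(rt) = 9150 × e^(0.222×6.4) = 9150 × e^1.421.
e^1.421 ≈ 4.1404, so N ≈ 9150 × 4.1404 = 37884.9.

37885 cells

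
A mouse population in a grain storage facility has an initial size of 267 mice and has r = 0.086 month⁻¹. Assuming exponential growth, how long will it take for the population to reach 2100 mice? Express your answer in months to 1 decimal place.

24.0 months

Set N₀·e^(rt) = 2100: e^(0.086·t) = 2100/267 = 7.8652.
0.086·t = ln(7.8652) = 2.0624, so t = 2.0624/0.086 = 23.982.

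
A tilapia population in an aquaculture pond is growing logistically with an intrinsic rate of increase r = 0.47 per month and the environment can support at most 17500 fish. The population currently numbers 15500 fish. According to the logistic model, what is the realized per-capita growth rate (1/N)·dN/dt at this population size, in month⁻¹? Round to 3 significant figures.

(1/N)·dN/dt = r(1 − N/K) = 0.47 × (1 − 15500/17500).
= 0.47 × 0.11429 = 0.053714.

0.0537 per month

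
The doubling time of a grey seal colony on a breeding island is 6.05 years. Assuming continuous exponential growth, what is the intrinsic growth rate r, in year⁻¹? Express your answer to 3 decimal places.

0.115 per year

r = ln(2)/t_d = 0.6931/6.05 = 0.11457.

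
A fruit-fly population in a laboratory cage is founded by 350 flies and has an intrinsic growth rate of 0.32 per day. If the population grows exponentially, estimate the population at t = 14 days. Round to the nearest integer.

30882 flies

N(t) = N₀·e^(rt) = 350 × e^(0.32×14) = 350 × e^4.48.
e^4.48 ≈ 88.235, so N ≈ 350 × 88.235 = 30882.1.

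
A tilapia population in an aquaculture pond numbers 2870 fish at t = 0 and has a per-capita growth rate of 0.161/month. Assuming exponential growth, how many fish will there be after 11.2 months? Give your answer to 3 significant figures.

N(t) = N₀·e^(rt) = 2870 × e^(0.161×11.2) = 2870 × e^1.803.
e^1.803 ≈ 6.069, so N ≈ 2870 × 6.069 = 17418.1.

17400 fish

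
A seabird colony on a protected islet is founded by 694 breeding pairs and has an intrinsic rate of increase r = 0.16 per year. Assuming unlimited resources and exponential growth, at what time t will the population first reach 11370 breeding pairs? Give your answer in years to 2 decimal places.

Set N₀·e^(rt) = 11370: e^(0.16·t) = 11370/694 = 16.383.
0.16·t = ln(16.383) = 2.7963, so t = 2.7963/0.16 = 17.477.

17.48 years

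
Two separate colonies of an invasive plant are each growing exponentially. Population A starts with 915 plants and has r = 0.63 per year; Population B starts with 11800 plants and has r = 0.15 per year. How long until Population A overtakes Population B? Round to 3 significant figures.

Set 915·e^(0.63t) = 11800·e^(0.15t).
e^((0.63 − 0.15)t) = 11800/915 → e^(0.48·t) = 12.896.
0.48·t = ln(12.896) = 2.5569, so t = 2.5569/0.48 = 5.3269.

5.33 years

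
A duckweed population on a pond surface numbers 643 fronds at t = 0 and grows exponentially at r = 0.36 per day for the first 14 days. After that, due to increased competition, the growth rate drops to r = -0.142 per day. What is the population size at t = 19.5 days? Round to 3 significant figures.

45500 fronds

Phase 1: N(14) = 643·e^(0.36×14) = 643·e^5.04 = 99324.2.
Phase 2 runs for 19.5 − 14 = 5.5 days at r = -0.142.
N(19.5) = 99324.2·e^(-0.142×5.5) = 99324.2·e^-0.781 = 45485.3.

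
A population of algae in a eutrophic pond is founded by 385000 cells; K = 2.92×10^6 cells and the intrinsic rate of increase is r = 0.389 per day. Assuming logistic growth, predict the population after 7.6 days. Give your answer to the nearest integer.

A = (K − N₀)/N₀ = (2.92×10^6 − 385000)/385000 = 6.5844.
N(t) = K/(1 + A·e^(−rt)) = 2.92×10^6/(1 + 6.5844×e^(−0.389×7.6)).
e^(−2.956) = 0.052006; denominator = 1 + 6.5844×0.052006 = 1.3424.
N = 2.92×10^6/1.3424 = 2.175164×10^6.

2175164 cells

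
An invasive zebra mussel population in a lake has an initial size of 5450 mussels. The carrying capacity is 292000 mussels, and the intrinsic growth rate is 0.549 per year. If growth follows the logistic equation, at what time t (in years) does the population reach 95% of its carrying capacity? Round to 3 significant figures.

12.6 years

A = (K − N₀)/N₀ = (292000 − 5450)/5450 = 52.578.
Solve 292000/(1 + 52.578·e^(−0.549t)) = 277400: 1 + 52.578·e^(−0.549t) = 1.0526, so e^(−0.549t) = 0.00100102.
−0.549·t = ln(0.00100102) = -6.9067, so t = 6.9067/0.549 = 12.581.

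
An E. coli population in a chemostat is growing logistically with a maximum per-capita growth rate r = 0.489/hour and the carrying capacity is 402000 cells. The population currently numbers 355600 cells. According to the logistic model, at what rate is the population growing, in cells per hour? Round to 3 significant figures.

dN/dt = rN(1 − N/K) = 0.489 × 355600 × (1 − 355600/402000).
1 − 355600/402000 = 0.11542; dN/dt = 0.489 × 355600 × 0.11542 = 20071.

20100 cells per hour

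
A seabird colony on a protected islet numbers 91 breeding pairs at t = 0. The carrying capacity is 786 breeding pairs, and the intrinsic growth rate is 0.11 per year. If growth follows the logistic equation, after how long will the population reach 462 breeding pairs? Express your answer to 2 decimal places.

A = (K − N₀)/N₀ = (786 − 91)/91 = 7.6374.
Solve 786/(1 + 7.6374·e^(−0.11t)) = 462: 1 + 7.6374·e^(−0.11t) = 1.7013, so e^(−0.11t) = 0.0918247.
−0.11·t = ln(0.0918247) = -2.3879, so t = 2.3879/0.11 = 21.708.

21.71 years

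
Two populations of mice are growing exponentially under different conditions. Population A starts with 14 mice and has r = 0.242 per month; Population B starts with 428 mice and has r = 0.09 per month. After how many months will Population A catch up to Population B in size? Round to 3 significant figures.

22.5 months

Set 14·e^(0.242t) = 428·e^(0.09t).
e^((0.242 − 0.09)t) = 428/14 → e^(0.152·t) = 30.571.
0.152·t = ln(30.571) = 3.4201, so t = 3.4201/0.152 = 22.5.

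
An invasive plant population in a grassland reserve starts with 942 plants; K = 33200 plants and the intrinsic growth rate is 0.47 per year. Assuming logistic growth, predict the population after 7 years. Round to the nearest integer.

A = (K − N₀)/N₀ = (33200 − 942)/942 = 34.244.
N(t) = K/(1 + A·e^(−rt)) = 33200/(1 + 34.244×e^(−0.47×7)).
e^(−3.29) = 0.037254; denominator = 1 + 34.244×0.037254 = 2.2757.
N = 33200/2.2757 = 14588.7.

14589 plants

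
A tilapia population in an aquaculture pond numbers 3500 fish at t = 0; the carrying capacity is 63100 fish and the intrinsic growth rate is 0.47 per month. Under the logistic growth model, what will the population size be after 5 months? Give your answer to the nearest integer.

24047 fish

A = (K − N₀)/N₀ = (63100 − 3500)/3500 = 17.029.
N(t) = K/(1 + A·e^(−rt)) = 63100/(1 + 17.029×e^(−0.47×5)).
e^(−2.35) = 0.095369; denominator = 1 + 17.029×0.095369 = 2.624.
N = 63100/2.624 = 24047.3.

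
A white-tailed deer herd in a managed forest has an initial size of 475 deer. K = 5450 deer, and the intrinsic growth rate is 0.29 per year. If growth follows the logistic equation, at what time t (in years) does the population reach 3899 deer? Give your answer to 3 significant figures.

11.3 years

A = (K − N₀)/N₀ = (5450 − 475)/475 = 10.474.
Solve 5450/(1 + 10.474·e^(−0.29t)) = 3899: 1 + 10.474·e^(−0.29t) = 1.3978, so e^(−0.29t) = 0.0379804.
−0.29·t = ln(0.0379804) = -3.2707, so t = 3.2707/0.29 = 11.278.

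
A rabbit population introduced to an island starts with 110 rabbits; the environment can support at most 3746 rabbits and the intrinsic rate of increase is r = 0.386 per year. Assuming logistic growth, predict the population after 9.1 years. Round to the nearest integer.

1887 rabbits

A = (K − N₀)/N₀ = (3746 − 110)/110 = 33.055.
N(t) = K/(1 + A·e^(−rt)) = 3746/(1 + 33.055×e^(−0.386×9.1)).
e^(−3.513) = 0.029819; denominator = 1 + 33.055×0.029819 = 1.9857.
N = 3746/1.9857 = 1886.52.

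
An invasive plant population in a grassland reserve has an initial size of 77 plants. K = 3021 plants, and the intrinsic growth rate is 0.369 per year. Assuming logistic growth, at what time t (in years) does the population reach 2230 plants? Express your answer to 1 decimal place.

A = (K − N₀)/N₀ = (3021 − 77)/77 = 38.234.
Solve 3021/(1 + 38.234·e^(−0.369t)) = 2230: 1 + 38.234·e^(−0.369t) = 1.3547, so e^(−0.369t) = 0.00927736.
−0.369·t = ln(0.00927736) = -4.6802, so t = 4.6802/0.369 = 12.683.

12.7 years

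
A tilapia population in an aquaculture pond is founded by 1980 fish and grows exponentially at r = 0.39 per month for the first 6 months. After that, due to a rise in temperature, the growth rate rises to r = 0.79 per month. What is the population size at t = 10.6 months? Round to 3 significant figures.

778000 fish

Phase 1: N(6) = 1980·e^(0.39×6) = 1980·e^2.34 = 20554.8.
Phase 2 runs for 10.6 − 6 = 4.6 months at r = 0.79.
N(10.6) = 20554.8·e^(0.79×4.6) = 20554.8·e^3.634 = 778288.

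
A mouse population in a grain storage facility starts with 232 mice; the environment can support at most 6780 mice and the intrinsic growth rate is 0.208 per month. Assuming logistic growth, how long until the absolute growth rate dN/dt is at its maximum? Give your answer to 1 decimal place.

16.1 months

Logistic growth is fastest at N = K/2 = 3390.
A = (K − N₀)/N₀ = 28.224. Set K/(1 + A·e^(−rt)) = K/2 → A·e^(−rt) = 1.
e^(−0.208t) = 1/28.224 = 0.0354307, so t = ln(28.224)/0.208 = 3.3402/0.208 = 16.059.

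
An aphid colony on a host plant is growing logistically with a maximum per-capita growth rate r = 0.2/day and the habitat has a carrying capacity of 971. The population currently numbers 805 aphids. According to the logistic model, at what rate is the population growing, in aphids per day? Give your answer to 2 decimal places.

dN/dt = rN(1 − N/K) = 0.2 × 805 × (1 − 805/971).
1 − 805/971 = 0.17096; dN/dt = 0.2 × 805 × 0.17096 = 27.524.

27.52 aphids per day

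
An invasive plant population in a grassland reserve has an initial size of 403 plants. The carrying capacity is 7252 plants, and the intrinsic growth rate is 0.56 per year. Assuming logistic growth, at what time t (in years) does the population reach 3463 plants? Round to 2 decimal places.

4.90 years

A = (K − N₀)/N₀ = (7252 − 403)/403 = 16.995.
Solve 7252/(1 + 16.995·e^(−0.56t)) = 3463: 1 + 16.995·e^(−0.56t) = 2.0941, so e^(−0.56t) = 0.0643799.
−0.56·t = ln(0.0643799) = -2.743, so t = 2.743/0.56 = 4.8981.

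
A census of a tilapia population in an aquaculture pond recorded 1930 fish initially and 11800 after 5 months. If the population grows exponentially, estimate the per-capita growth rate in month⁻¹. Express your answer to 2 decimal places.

From N(t) = N₀·e^(rt): e^(r·5) = 11800/1930 = 6.114.
r·5 = ln(6.114) = 1.8106, so r = 1.8106/5 = 0.36212.

0.36 per month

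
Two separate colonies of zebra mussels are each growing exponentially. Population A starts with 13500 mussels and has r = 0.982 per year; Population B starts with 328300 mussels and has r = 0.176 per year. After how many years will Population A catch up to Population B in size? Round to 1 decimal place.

Set 13500·e^(0.982t) = 328300·e^(0.176t).
e^((0.982 − 0.176)t) = 328300/13500 → e^(0.806·t) = 24.319.
0.806·t = ln(24.319) = 3.1912, so t = 3.1912/0.806 = 3.9594.

4.0 years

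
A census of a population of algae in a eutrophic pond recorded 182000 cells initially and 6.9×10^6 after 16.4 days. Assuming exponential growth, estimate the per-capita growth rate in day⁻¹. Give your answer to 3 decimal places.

From N(t) = N₀·e^(rt): e^(r·16.4) = 6.9×10^6/182000 = 37.912.
r·16.4 = ln(37.912) = 3.6353, so r = 3.6353/16.4 = 0.22166.

0.222 per day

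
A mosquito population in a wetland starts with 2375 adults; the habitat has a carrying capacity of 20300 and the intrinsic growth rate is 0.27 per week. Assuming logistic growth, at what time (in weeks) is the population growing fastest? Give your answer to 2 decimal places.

Logistic growth is fastest at N = K/2 = 10150.
A = (K − N₀)/N₀ = 7.5474. Set K/(1 + A·e^(−rt)) = K/2 → A·e^(−rt) = 1.
e^(−0.27t) = 1/7.5474 = 0.132497, so t = ln(7.5474)/0.27 = 2.0212/0.27 = 7.4859.

7.49 weeks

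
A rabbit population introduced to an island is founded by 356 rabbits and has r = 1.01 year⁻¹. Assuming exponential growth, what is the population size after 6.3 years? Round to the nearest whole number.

N(t) = N₀·e^(rt) = 356 × e^(1.01×6.3) = 356 × e^6.363.
e^6.363 ≈ 579.98, so N ≈ 356 × 579.98 = 206474.

206474 rabbits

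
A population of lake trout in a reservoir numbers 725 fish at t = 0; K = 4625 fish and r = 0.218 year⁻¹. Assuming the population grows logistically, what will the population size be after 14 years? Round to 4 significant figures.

3687 fish

A = (K − N₀)/N₀ = (4625 − 725)/725 = 5.3793.
N(t) = K/(1 + A·e^(−rt)) = 4625/(1 + 5.3793×e^(−0.218×14)).
e^(−3.052) = 0.047264; denominator = 1 + 5.3793×0.047264 = 1.2542.
N = 4625/1.2542 = 3687.46.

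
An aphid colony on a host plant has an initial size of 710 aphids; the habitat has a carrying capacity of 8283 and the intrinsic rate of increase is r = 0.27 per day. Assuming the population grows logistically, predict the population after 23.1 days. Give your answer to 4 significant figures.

8114 aphids

A = (K − N₀)/N₀ = (8283 − 710)/710 = 10.666.
N(t) = K/(1 + A·e^(−rt)) = 8283/(1 + 10.666×e^(−0.27×23.1)).
e^(−6.237) = 0.0019557; denominator = 1 + 10.666×0.0019557 = 1.0209.
N = 8283/1.0209 = 8113.75.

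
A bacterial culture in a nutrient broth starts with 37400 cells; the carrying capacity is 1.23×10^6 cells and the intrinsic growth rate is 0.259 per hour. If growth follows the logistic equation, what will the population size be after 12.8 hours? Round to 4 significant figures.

A = (K − N₀)/N₀ = (1.23×10^6 − 37400)/37400 = 31.888.
N(t) = K/(1 + A·e^(−rt)) = 1.23×10^6/(1 + 31.888×e^(−0.259×12.8)).
e^(−3.315) = 0.036327; denominator = 1 + 31.888×0.036327 = 2.1584.
N = 1.23×10^6/2.1584 = 569872.

569900 cells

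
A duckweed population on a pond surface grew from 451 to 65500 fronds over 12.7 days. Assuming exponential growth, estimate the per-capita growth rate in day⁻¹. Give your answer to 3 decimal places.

From N(t) = N₀·e^(rt): e^(r·12.7) = 65500/451 = 145.23.
r·12.7 = ln(145.23) = 4.9783, so r = 4.9783/12.7 = 0.392.

0.392 per day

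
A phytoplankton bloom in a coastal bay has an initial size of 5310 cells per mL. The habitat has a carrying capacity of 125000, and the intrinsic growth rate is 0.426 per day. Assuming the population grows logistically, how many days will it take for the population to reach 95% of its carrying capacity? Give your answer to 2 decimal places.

14.22 days

A = (K − N₀)/N₀ = (125000 − 5310)/5310 = 22.54.
Solve 125000/(1 + 22.54·e^(−0.426t)) = 118750: 1 + 22.54·e^(−0.426t) = 1.0526, so e^(−0.426t) = 0.00233498.
−0.426·t = ln(0.00233498) = -6.0598, so t = 6.0598/0.426 = 14.225.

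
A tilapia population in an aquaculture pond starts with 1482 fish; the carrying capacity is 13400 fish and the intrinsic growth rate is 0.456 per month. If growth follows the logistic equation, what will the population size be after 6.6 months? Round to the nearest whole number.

9595 fish

A = (K − N₀)/N₀ = (13400 − 1482)/1482 = 8.0418.
N(t) = K/(1 + A·e^(−rt)) = 13400/(1 + 8.0418×e^(−0.456×6.6)).
e^(−3.01) = 0.049311; denominator = 1 + 8.0418×0.049311 = 1.3966.
N = 13400/1.3966 = 9595.05.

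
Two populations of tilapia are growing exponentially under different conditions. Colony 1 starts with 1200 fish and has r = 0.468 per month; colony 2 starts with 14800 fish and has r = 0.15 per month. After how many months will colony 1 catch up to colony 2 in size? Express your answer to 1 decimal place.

7.9 months

Set 1200·e^(0.468t) = 14800·e^(0.15t).
e^((0.468 − 0.15)t) = 14800/1200 → e^(0.318·t) = 12.333.
0.318·t = ln(12.333) = 2.5123, so t = 2.5123/0.318 = 7.9003.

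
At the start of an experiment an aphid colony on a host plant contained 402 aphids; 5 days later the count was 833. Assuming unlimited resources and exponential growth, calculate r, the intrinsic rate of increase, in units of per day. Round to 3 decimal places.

From N(t) = N₀·e^(rt): e^(r·5) = 833/402 = 2.0721.
r·5 = ln(2.0721) = 0.72858, so r = 0.72858/5 = 0.14572.

0.146 per day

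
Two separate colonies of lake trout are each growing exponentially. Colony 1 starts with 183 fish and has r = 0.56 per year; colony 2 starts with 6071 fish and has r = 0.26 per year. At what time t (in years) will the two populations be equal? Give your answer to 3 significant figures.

Set 183·e^(0.56t) = 6071·e^(0.26t).
e^((0.56 − 0.26)t) = 6071/183 → e^(0.3·t) = 33.175.
0.3·t = ln(33.175) = 3.5018, so t = 3.5018/0.3 = 11.673.

11.7 years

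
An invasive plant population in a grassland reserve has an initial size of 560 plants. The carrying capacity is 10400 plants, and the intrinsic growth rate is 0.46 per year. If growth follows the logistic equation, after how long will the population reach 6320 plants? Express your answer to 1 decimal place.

A = (K − N₀)/N₀ = (10400 − 560)/560 = 17.571.
Solve 10400/(1 + 17.571·e^(−0.46t)) = 6320: 1 + 17.571·e^(−0.46t) = 1.6456, so e^(−0.46t) = 0.0367397.
−0.46·t = ln(0.0367397) = -3.3039, so t = 3.3039/0.46 = 7.1824.

7.2 years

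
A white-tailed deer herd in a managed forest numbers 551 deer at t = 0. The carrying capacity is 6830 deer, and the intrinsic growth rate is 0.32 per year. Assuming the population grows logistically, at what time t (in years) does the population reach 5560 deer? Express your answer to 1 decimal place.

A = (K − N₀)/N₀ = (6830 − 551)/551 = 11.396.
Solve 6830/(1 + 11.396·e^(−0.32t)) = 5560: 1 + 11.396·e^(−0.32t) = 1.2284, so e^(−0.32t) = 0.0200443.
−0.32·t = ln(0.0200443) = -3.9098, so t = 3.9098/0.32 = 12.218.

12.2 years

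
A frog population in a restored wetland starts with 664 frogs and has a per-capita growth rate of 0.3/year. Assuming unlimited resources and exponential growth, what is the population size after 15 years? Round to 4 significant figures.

59770 frogs

N(t) = N₀·e^(rt) = 664 × e^(0.3×15) = 664 × e^4.5.
e^4.5 ≈ 90.017, so N ≈ 664 × 90.017 = 59771.4.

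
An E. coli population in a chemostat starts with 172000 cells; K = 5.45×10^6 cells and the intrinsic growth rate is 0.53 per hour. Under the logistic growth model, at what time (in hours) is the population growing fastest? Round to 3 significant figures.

6.46 hours

Logistic growth is fastest at N = K/2 = 2.725×10^6.
A = (K − N₀)/N₀ = 30.686. Set K/(1 + A·e^(−rt)) = K/2 → A·e^(−rt) = 1.
e^(−0.53t) = 1/30.686 = 0.0325881, so t = ln(30.686)/0.53 = 3.4238/0.53 = 6.46.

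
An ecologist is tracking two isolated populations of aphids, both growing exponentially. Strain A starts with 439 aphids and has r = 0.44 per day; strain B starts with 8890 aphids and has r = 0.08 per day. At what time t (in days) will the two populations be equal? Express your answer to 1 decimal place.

8.4 days

Set 439·e^(0.44t) = 8890·e^(0.08t).
e^((0.44 − 0.08)t) = 8890/439 → e^(0.36·t) = 20.251.
0.36·t = ln(20.251) = 3.0082, so t = 3.0082/0.36 = 8.3561.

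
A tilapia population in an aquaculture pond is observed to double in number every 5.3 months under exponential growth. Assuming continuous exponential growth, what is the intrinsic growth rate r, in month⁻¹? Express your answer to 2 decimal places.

0.13 per month

r = ln(2)/t_d = 0.6931/5.3 = 0.13078.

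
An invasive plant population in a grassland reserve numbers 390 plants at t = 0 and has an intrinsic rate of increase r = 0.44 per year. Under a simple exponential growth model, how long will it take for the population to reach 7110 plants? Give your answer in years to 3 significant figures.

Set N₀·e^(rt) = 7110: e^(0.44·t) = 7110/390 = 18.231.
0.44·t = ln(18.231) = 2.9031, so t = 2.9031/0.44 = 6.598.

6.60 years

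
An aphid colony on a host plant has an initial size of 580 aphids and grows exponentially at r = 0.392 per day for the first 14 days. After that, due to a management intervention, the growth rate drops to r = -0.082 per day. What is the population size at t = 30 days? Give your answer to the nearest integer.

37761 aphids

Phase 1: N(14) = 580·e^(0.392×14) = 580·e^5.488 = 140228.
Phase 2 runs for 30 − 14 = 16 days at r = -0.082.
N(30) = 140228·e^(-0.082×16) = 140228·e^-1.312 = 37760.8.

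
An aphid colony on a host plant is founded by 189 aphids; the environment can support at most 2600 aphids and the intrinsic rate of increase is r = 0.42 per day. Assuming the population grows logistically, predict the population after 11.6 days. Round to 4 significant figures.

2369 aphids

A = (K − N₀)/N₀ = (2600 − 189)/189 = 12.757.
N(t) = K/(1 + A·e^(−rt)) = 2600/(1 + 12.757×e^(−0.42×11.6)).
e^(−4.872) = 0.007658; denominator = 1 + 12.757×0.007658 = 1.0977.
N = 2600/1.0977 = 2368.61.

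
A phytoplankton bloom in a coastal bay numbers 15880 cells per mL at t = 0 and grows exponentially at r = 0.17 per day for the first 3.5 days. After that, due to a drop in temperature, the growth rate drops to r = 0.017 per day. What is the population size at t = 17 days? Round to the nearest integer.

36218 cells per mL

Phase 1: N(3.5) = 15880·e^(0.17×3.5) = 15880·e^0.595 = 28790.9.
Phase 2 runs for 17 − 3.5 = 13.5 days at r = 0.017.
N(17) = 28790.9·e^(0.017×13.5) = 28790.9·e^0.2295 = 36218.2.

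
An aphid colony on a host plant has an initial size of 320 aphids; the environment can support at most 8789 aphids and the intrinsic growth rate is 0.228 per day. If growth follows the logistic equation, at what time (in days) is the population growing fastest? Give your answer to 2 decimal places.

Logistic growth is fastest at N = K/2 = 4394.5.
A = (K − N₀)/N₀ = 26.466. Set K/(1 + A·e^(−rt)) = K/2 → A·e^(−rt) = 1.
e^(−0.228t) = 1/26.466 = 0.0377849, so t = ln(26.466)/0.228 = 3.2758/0.228 = 14.368.

14.37 days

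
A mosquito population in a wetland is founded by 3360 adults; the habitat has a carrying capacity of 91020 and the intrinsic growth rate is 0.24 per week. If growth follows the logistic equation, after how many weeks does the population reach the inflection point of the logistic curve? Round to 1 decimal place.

13.6 weeks

Logistic growth is fastest at N = K/2 = 45510.
A = (K − N₀)/N₀ = 26.089. Set K/(1 + A·e^(−rt)) = K/2 → A·e^(−rt) = 1.
e^(−0.24t) = 1/26.089 = 0.0383299, so t = ln(26.089)/0.24 = 3.2615/0.24 = 13.59.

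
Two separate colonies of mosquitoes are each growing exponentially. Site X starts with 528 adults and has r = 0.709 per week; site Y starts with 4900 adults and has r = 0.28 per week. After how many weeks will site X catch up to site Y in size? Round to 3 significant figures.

Set 528·e^(0.709t) = 4900·e^(0.28t).
e^((0.709 − 0.28)t) = 4900/528 → e^(0.429·t) = 9.2803.
0.429·t = ln(9.2803) = 2.2279, so t = 2.2279/0.429 = 5.1932.

5.19 weeks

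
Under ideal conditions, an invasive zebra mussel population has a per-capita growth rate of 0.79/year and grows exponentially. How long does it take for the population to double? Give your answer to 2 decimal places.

Doubling time t_d = ln(2)/r = 0.6931/0.79 = 0.8774.

0.88 years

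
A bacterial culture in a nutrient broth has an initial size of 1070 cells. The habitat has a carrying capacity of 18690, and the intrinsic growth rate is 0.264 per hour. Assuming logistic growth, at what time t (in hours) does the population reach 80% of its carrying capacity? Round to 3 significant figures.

A = (K − N₀)/N₀ = (18690 − 1070)/1070 = 16.467.
Solve 18690/(1 + 16.467·e^(−0.264t)) = 14952: 1 + 16.467·e^(−0.264t) = 1.25, so e^(−0.264t) = 0.0151816.
−0.264·t = ln(0.0151816) = -4.1877, so t = 4.1877/0.264 = 15.862.

15.9 hours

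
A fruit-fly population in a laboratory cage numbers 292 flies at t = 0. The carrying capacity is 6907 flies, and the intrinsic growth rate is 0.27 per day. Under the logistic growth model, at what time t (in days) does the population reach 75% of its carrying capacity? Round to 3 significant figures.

15.6 days

A = (K − N₀)/N₀ = (6907 − 292)/292 = 22.654.
Solve 6907/(1 + 22.654·e^(−0.27t)) = 5180.25: 1 + 22.654·e^(−0.27t) = 1.3333, so e^(−0.27t) = 0.014714.
−0.27·t = ln(0.014714) = -4.219, so t = 4.219/0.27 = 15.626.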